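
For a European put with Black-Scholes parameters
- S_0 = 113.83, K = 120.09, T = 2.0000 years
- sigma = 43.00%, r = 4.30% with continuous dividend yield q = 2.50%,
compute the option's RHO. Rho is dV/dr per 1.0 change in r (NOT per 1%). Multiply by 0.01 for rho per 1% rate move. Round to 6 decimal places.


Answer: Rho = -138.930687

Derivation:
d1 = 0.2752201765; d2 = -0.3328916554
phi(d1) = 0.3841156477; exp(-qT) = 0.9512294245; exp(-rT) = 0.9175942312
N(-d2) = 0.6303919657
Rho = -K*T*exp(-rT)*N(-d2) = -120.0900 * 2.0000 * 0.9175942312 * 0.6303919657 = -138.930687


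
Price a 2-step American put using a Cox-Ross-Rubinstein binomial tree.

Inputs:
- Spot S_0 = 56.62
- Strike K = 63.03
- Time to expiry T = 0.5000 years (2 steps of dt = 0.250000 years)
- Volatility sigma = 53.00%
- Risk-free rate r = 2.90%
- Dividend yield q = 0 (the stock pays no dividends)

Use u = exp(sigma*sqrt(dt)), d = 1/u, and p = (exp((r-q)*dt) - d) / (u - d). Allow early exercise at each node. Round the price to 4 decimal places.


Answer: Price = V(0,0) = 12.3039

Derivation:
dt = T/N = 0.250000
u = exp(sigma*sqrt(dt)) = 1.303431; d = 1/u = 0.767206
p = (exp((r-q)*dt) - d) / (u - d) = 0.447705
Discount per step: exp(-r*dt) = 0.992776
Stock lattice S(k, i) with i counting down-moves:
  k=0: S(0,0) = 56.6200
  k=1: S(1,0) = 73.8003; S(1,1) = 43.4392
  k=2: S(2,0) = 96.1935; S(2,1) = 56.6200; S(2,2) = 33.3268
Terminal payoffs V(N, i) = max(K - S_T, 0):
  V(2,0) = 0.000000; V(2,1) = 6.410000; V(2,2) = 29.703187
Backward induction: V(k, i) = exp(-r*dt) * [p * V(k+1, i) + (1-p) * V(k+1, i+1)]; then take max(V_cont, immediate exercise) for American.
  V(1,0) = exp(-r*dt) * [p*0.000000 + (1-p)*6.410000] = 3.514640; exercise = 0.000000; V(1,0) = max -> 3.514640
  V(1,1) = exp(-r*dt) * [p*6.410000 + (1-p)*29.703187] = 19.135484; exercise = 19.590799; V(1,1) = max -> 19.590799
  V(0,0) = exp(-r*dt) * [p*3.514640 + (1-p)*19.590799] = 12.303902; exercise = 6.410000; V(0,0) = max -> 12.303902


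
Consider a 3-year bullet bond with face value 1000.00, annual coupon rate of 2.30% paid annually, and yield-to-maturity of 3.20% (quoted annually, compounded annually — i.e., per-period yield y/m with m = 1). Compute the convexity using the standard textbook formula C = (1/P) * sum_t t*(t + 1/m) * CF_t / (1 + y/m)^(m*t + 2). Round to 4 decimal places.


Answer: Convexity = 10.9278

Derivation:
Coupon per period c = face * coupon_rate / m = 23.000000
Periods per year m = 1; per-period yield y/m = 0.032000
Number of cashflows N = 3
Cashflows (t years, CF_t, discount factor 1/(1+y/m)^(m*t), PV):
  t = 1.0000: CF_t = 23.000000, DF = 0.968992, PV = 22.286822
  t = 2.0000: CF_t = 23.000000, DF = 0.938946, PV = 21.595757
  t = 3.0000: CF_t = 1023.000000, DF = 0.909831, PV = 930.757494
Price P = sum_t PV_t = 974.640074
Convexity numerator sum_t t*(t + 1/m) * CF_t / (1+y/m)^(m*t + 2):
  t = 1.0000: term = 41.852243
  t = 2.0000: term = 121.663498
  t = 3.0000: term = 10487.172058
Convexity = (1/P) * sum = 10650.687798 / 974.640074 = 10.927816


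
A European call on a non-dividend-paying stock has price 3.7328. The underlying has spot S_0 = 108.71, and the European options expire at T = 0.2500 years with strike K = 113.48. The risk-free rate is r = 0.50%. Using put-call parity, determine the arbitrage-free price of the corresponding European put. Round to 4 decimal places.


Answer: Put price = 8.3610

Derivation:
Put-call parity: C - P = S_0 * exp(-qT) - K * exp(-rT).
S_0 * exp(-qT) = 108.7100 * 1.00000000 = 108.71000000
K * exp(-rT) = 113.4800 * 0.99875078 = 113.33823862
P = C - S*exp(-qT) + K*exp(-rT)
P = 3.7328 - 108.71000000 + 113.33823862 = 8.3610


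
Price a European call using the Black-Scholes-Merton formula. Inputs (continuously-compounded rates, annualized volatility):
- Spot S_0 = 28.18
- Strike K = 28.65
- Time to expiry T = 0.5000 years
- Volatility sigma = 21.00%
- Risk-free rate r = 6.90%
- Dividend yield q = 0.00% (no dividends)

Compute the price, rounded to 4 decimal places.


d1 = (ln(S/K) + (r - q + 0.5*sigma^2) * T) / (sigma * sqrt(T)) = 0.19518884
d2 = d1 - sigma * sqrt(T) = 0.04669641
exp(-rT) = 0.96608834; exp(-qT) = 1.00000000
C = S_0 * exp(-qT) * N(d1) - K * exp(-rT) * N(d2)
N(d1) = 0.57737744; N(d2) = 0.51862240
C = 28.1800 * 1.00000000 * 0.57737744 - 28.6500 * 0.96608834 * 0.51862240 = 1.9158

Answer: Price = 1.9158


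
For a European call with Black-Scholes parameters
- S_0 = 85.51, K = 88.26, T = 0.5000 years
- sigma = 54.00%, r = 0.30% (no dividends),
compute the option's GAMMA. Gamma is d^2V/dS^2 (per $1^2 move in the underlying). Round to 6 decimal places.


d1 = 0.1119489474; d2 = -0.2698887144
phi(d1) = 0.3964502112; exp(-qT) = 1.0000000000; exp(-rT) = 0.9985011244
Gamma = exp(-qT) * phi(d1) / (S * sigma * sqrt(T)) = 1.0000000000 * 0.3964502112 / (85.5100 * 0.5400 * 0.7071067812) = 0.012142

Answer: Gamma = 0.012142


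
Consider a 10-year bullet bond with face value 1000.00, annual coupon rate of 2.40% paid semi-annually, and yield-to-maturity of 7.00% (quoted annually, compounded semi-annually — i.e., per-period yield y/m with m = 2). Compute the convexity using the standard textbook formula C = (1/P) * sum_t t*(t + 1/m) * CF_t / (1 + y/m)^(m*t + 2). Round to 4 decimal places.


Coupon per period c = face * coupon_rate / m = 12.000000
Periods per year m = 2; per-period yield y/m = 0.035000
Number of cashflows N = 20
Cashflows (t years, CF_t, discount factor 1/(1+y/m)^(m*t), PV):
  t = 0.5000: CF_t = 12.000000, DF = 0.966184, PV = 11.594203
  t = 1.0000: CF_t = 12.000000, DF = 0.933511, PV = 11.202128
  t = 1.5000: CF_t = 12.000000, DF = 0.901943, PV = 10.823312
  t = 2.0000: CF_t = 12.000000, DF = 0.871442, PV = 10.457307
  t = 2.5000: CF_t = 12.000000, DF = 0.841973, PV = 10.103678
  t = 3.0000: CF_t = 12.000000, DF = 0.813501, PV = 9.762008
  t = 3.5000: CF_t = 12.000000, DF = 0.785991, PV = 9.431892
  t = 4.0000: CF_t = 12.000000, DF = 0.759412, PV = 9.112939
  t = 4.5000: CF_t = 12.000000, DF = 0.733731, PV = 8.804772
  t = 5.0000: CF_t = 12.000000, DF = 0.708919, PV = 8.507026
  t = 5.5000: CF_t = 12.000000, DF = 0.684946, PV = 8.219349
  t = 6.0000: CF_t = 12.000000, DF = 0.661783, PV = 7.941400
  t = 6.5000: CF_t = 12.000000, DF = 0.639404, PV = 7.672850
  t = 7.0000: CF_t = 12.000000, DF = 0.617782, PV = 7.413381
  t = 7.5000: CF_t = 12.000000, DF = 0.596891, PV = 7.162687
  t = 8.0000: CF_t = 12.000000, DF = 0.576706, PV = 6.920471
  t = 8.5000: CF_t = 12.000000, DF = 0.557204, PV = 6.686445
  t = 9.0000: CF_t = 12.000000, DF = 0.538361, PV = 6.460334
  t = 9.5000: CF_t = 12.000000, DF = 0.520156, PV = 6.241868
  t = 10.0000: CF_t = 1012.000000, DF = 0.502566, PV = 508.596675
Price P = sum_t PV_t = 673.114724
Convexity numerator sum_t t*(t + 1/m) * CF_t / (1+y/m)^(m*t + 2):
  t = 0.5000: term = 5.411656
  t = 1.0000: term = 15.685960
  t = 1.5000: term = 30.311034
  t = 2.0000: term = 48.810039
  t = 2.5000: term = 70.739186
  t = 3.0000: term = 95.685856
  t = 3.5000: term = 123.266803
  t = 4.0000: term = 153.126464
  t = 4.5000: term = 184.935343
  t = 5.0000: term = 218.388488
  t = 5.5000: term = 253.204045
  t = 6.0000: term = 289.121878
  t = 6.5000: term = 325.902278
  t = 7.0000: term = 363.324724
  t = 7.5000: term = 401.186721
  t = 8.0000: term = 439.302690
  t = 8.5000: term = 477.502924
  t = 9.0000: term = 515.632597
  t = 9.5000: term = 553.550829
  t = 10.0000: term = 49851.946024
Convexity = (1/P) * sum = 54417.035540 / 673.114724 = 80.843627

Answer: Convexity = 80.8436


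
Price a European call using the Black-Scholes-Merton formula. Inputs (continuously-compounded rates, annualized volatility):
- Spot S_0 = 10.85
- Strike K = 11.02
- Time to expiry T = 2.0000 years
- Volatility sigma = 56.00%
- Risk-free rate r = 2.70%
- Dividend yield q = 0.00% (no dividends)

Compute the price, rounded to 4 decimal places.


d1 = (ln(S/K) + (r - q + 0.5*sigma^2) * T) / (sigma * sqrt(T)) = 0.44453439
d2 = d1 - sigma * sqrt(T) = -0.34742520
exp(-rT) = 0.94743211; exp(-qT) = 1.00000000
C = S_0 * exp(-qT) * N(d1) - K * exp(-rT) * N(d2)
N(d1) = 0.67167186; N(d2) = 0.36413595
C = 10.8500 * 1.00000000 * 0.67167186 - 11.0200 * 0.94743211 * 0.36413595 = 3.4858

Answer: Price = 3.4858


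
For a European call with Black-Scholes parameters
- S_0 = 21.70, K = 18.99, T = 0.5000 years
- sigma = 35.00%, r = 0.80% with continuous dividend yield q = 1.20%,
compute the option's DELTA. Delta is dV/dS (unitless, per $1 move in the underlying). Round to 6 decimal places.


Answer: Delta = 0.739214

Derivation:
d1 = 0.6546787963; d2 = 0.4071914229
phi(d1) = 0.3219880982; exp(-qT) = 0.9940179641; exp(-rT) = 0.9960079893
N(d1) = 0.7436627101
Delta = exp(-qT) * N(d1) = 0.9940179641 * 0.7436627101 = 0.739214


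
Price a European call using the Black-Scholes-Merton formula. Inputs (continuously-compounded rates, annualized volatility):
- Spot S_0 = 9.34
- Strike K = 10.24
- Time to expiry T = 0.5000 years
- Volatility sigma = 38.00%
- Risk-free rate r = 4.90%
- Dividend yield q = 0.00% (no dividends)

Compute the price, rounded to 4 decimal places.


Answer: Price = 0.7392

Derivation:
d1 = (ln(S/K) + (r - q + 0.5*sigma^2) * T) / (sigma * sqrt(T)) = -0.11684146
d2 = d1 - sigma * sqrt(T) = -0.38554204
exp(-rT) = 0.97579769; exp(-qT) = 1.00000000
C = S_0 * exp(-qT) * N(d1) - K * exp(-rT) * N(d2)
N(d1) = 0.45349284; N(d2) = 0.34991793
C = 9.3400 * 1.00000000 * 0.45349284 - 10.2400 * 0.97579769 * 0.34991793 = 0.7392


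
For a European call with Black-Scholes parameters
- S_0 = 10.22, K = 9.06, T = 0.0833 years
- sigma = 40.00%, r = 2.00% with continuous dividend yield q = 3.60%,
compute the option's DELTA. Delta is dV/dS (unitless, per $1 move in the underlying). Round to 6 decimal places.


d1 = 1.0897529690; d2 = 0.9743060115
phi(d1) = 0.2203100735; exp(-qT) = 0.9970056919; exp(-rT) = 0.9983353870
N(d1) = 0.8620890119
Delta = exp(-qT) * N(d1) = 0.9970056919 * 0.8620890119 = 0.859508

Answer: Delta = 0.859508


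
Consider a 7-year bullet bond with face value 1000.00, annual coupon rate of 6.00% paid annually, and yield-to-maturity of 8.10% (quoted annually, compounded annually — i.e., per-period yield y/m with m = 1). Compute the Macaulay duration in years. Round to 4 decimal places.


Answer: Macaulay duration = 5.8435 years

Derivation:
Coupon per period c = face * coupon_rate / m = 60.000000
Periods per year m = 1; per-period yield y/m = 0.081000
Number of cashflows N = 7
Cashflows (t years, CF_t, discount factor 1/(1+y/m)^(m*t), PV):
  t = 1.0000: CF_t = 60.000000, DF = 0.925069, PV = 55.504163
  t = 2.0000: CF_t = 60.000000, DF = 0.855753, PV = 51.345201
  t = 3.0000: CF_t = 60.000000, DF = 0.791631, PV = 47.497874
  t = 4.0000: CF_t = 60.000000, DF = 0.732314, PV = 43.938829
  t = 5.0000: CF_t = 60.000000, DF = 0.677441, PV = 40.646465
  t = 6.0000: CF_t = 60.000000, DF = 0.626680, PV = 37.600800
  t = 7.0000: CF_t = 1060.000000, DF = 0.579722, PV = 614.505830
Price P = sum_t PV_t = 891.039162
Macaulay numerator sum_t t * PV_t:
  t * PV_t at t = 1.0000: 55.504163
  t * PV_t at t = 2.0000: 102.690403
  t * PV_t at t = 3.0000: 142.493621
  t * PV_t at t = 4.0000: 175.755314
  t * PV_t at t = 5.0000: 203.232325
  t * PV_t at t = 6.0000: 225.604801
  t * PV_t at t = 7.0000: 4301.540811
Macaulay duration D = (sum_t t * PV_t) / P = 5206.821438 / 891.039162 = 5.843538


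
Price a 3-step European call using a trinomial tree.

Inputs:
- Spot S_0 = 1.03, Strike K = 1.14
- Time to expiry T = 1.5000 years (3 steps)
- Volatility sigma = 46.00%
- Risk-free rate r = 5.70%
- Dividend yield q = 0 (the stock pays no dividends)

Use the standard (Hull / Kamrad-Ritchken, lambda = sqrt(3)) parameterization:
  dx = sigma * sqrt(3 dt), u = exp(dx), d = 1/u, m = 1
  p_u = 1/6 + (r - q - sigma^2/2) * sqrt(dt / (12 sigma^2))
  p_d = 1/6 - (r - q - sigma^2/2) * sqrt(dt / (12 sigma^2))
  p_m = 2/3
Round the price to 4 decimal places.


Answer: Price = V(0,0) = 0.2172

Derivation:
dt = T/N = 0.500000; dx = sigma*sqrt(3*dt) = 0.563383
u = exp(dx) = 1.756604; d = 1/u = 0.569280
p_u = 0.145012, p_m = 0.666667, p_d = 0.188322
Discount per step: exp(-r*dt) = 0.971902
Stock lattice S(k, j) with j the centered position index:
  k=0: S(0,+0) = 1.0300
  k=1: S(1,-1) = 0.5864; S(1,+0) = 1.0300; S(1,+1) = 1.8093
  k=2: S(2,-2) = 0.3338; S(2,-1) = 0.5864; S(2,+0) = 1.0300; S(2,+1) = 1.8093; S(2,+2) = 3.1782
  k=3: S(3,-3) = 0.1900; S(3,-2) = 0.3338; S(3,-1) = 0.5864; S(3,+0) = 1.0300; S(3,+1) = 1.8093; S(3,+2) = 3.1782; S(3,+3) = 5.5829
Terminal payoffs V(N, j) = max(S_T - K, 0):
  V(3,-3) = 0.000000; V(3,-2) = 0.000000; V(3,-1) = 0.000000; V(3,+0) = 0.000000; V(3,+1) = 0.669303; V(3,+2) = 2.038229; V(3,+3) = 4.442891
Backward induction: V(k, j) = exp(-r*dt) * [p_u * V(k+1, j+1) + p_m * V(k+1, j) + p_d * V(k+1, j-1)]
  V(2,-2) = exp(-r*dt) * [p_u*0.000000 + p_m*0.000000 + p_d*0.000000] = 0.000000
  V(2,-1) = exp(-r*dt) * [p_u*0.000000 + p_m*0.000000 + p_d*0.000000] = 0.000000
  V(2,+0) = exp(-r*dt) * [p_u*0.669303 + p_m*0.000000 + p_d*0.000000] = 0.094330
  V(2,+1) = exp(-r*dt) * [p_u*2.038229 + p_m*0.669303 + p_d*0.000000] = 0.720927
  V(2,+2) = exp(-r*dt) * [p_u*4.442891 + p_m*2.038229 + p_d*0.669303] = 2.069311
  V(1,-1) = exp(-r*dt) * [p_u*0.094330 + p_m*0.000000 + p_d*0.000000] = 0.013295
  V(1,+0) = exp(-r*dt) * [p_u*0.720927 + p_m*0.094330 + p_d*0.000000] = 0.162725
  V(1,+1) = exp(-r*dt) * [p_u*2.069311 + p_m*0.720927 + p_d*0.094330] = 0.776022
  V(0,+0) = exp(-r*dt) * [p_u*0.776022 + p_m*0.162725 + p_d*0.013295] = 0.217239


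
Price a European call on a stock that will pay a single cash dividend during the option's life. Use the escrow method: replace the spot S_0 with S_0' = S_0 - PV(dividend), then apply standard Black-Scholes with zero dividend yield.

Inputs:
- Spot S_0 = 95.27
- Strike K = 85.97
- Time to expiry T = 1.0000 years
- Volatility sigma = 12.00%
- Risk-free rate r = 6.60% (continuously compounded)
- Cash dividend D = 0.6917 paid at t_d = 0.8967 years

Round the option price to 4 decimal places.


Answer: Price = 14.5678

Derivation:
PV(D) = D * exp(-r * t_d) = 0.6917 * 0.94253502 = 0.65195148
S_0' = S_0 - PV(D) = 95.2700 - 0.65195148 = 94.61804852
d1 = (ln(S_0'/K) + (r + sigma^2/2)*T) / (sigma*sqrt(T)) = 1.40874873
d2 = d1 - sigma*sqrt(T) = 1.28874873
exp(-rT) = 0.93613086
N(d1) = 0.92054526; N(d2) = 0.90125727
C = S_0' * N(d1) - K * exp(-rT) * N(d2) = 94.61804852 * 0.92054526 - 85.9700 * 0.93613086 * 0.90125727 = 14.5678


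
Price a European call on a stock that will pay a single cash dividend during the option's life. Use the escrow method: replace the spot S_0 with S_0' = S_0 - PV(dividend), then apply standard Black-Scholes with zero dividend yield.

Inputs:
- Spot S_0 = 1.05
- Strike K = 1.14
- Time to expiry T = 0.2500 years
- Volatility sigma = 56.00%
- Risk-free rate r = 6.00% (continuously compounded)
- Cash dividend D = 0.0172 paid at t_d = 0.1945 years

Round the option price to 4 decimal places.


PV(D) = D * exp(-r * t_d) = 0.0172 * 0.98839783 = 0.01700044
S_0' = S_0 - PV(D) = 1.0500 - 0.01700044 = 1.03299956
d1 = (ln(S_0'/K) + (r + sigma^2/2)*T) / (sigma*sqrt(T)) = -0.15843393
d2 = d1 - sigma*sqrt(T) = -0.43843393
exp(-rT) = 0.98511194
N(d1) = 0.43705744; N(d2) = 0.33053588
C = S_0' * N(d1) - K * exp(-rT) * N(d2) = 1.03299956 * 0.43705744 - 1.1400 * 0.98511194 * 0.33053588 = 0.0803

Answer: Price = 0.0803


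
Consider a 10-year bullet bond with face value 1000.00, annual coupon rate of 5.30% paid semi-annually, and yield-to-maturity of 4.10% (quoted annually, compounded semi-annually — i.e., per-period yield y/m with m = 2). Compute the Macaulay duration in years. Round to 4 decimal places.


Coupon per period c = face * coupon_rate / m = 26.500000
Periods per year m = 2; per-period yield y/m = 0.020500
Number of cashflows N = 20
Cashflows (t years, CF_t, discount factor 1/(1+y/m)^(m*t), PV):
  t = 0.5000: CF_t = 26.500000, DF = 0.979912, PV = 25.967663
  t = 1.0000: CF_t = 26.500000, DF = 0.960227, PV = 25.446020
  t = 1.5000: CF_t = 26.500000, DF = 0.940938, PV = 24.934855
  t = 2.0000: CF_t = 26.500000, DF = 0.922036, PV = 24.433959
  t = 2.5000: CF_t = 26.500000, DF = 0.903514, PV = 23.943125
  t = 3.0000: CF_t = 26.500000, DF = 0.885364, PV = 23.462151
  t = 3.5000: CF_t = 26.500000, DF = 0.867579, PV = 22.990838
  t = 4.0000: CF_t = 26.500000, DF = 0.850151, PV = 22.528994
  t = 4.5000: CF_t = 26.500000, DF = 0.833073, PV = 22.076427
  t = 5.0000: CF_t = 26.500000, DF = 0.816338, PV = 21.632952
  t = 5.5000: CF_t = 26.500000, DF = 0.799939, PV = 21.198385
  t = 6.0000: CF_t = 26.500000, DF = 0.783870, PV = 20.772548
  t = 6.5000: CF_t = 26.500000, DF = 0.768123, PV = 20.355265
  t = 7.0000: CF_t = 26.500000, DF = 0.752693, PV = 19.946364
  t = 7.5000: CF_t = 26.500000, DF = 0.737573, PV = 19.545678
  t = 8.0000: CF_t = 26.500000, DF = 0.722756, PV = 19.153041
  t = 8.5000: CF_t = 26.500000, DF = 0.708237, PV = 18.768291
  t = 9.0000: CF_t = 26.500000, DF = 0.694010, PV = 18.391270
  t = 9.5000: CF_t = 26.500000, DF = 0.680069, PV = 18.021822
  t = 10.0000: CF_t = 1026.500000, DF = 0.666407, PV = 684.067209
Price P = sum_t PV_t = 1097.636855
Macaulay numerator sum_t t * PV_t:
  t * PV_t at t = 0.5000: 12.983831
  t * PV_t at t = 1.0000: 25.446020
  t * PV_t at t = 1.5000: 37.402282
  t * PV_t at t = 2.0000: 48.867918
  t * PV_t at t = 2.5000: 59.857812
  t * PV_t at t = 3.0000: 70.386452
  t * PV_t at t = 3.5000: 80.467935
  t * PV_t at t = 4.0000: 90.115976
  t * PV_t at t = 4.5000: 99.343923
  t * PV_t at t = 5.0000: 108.164759
  t * PV_t at t = 5.5000: 116.591117
  t * PV_t at t = 6.0000: 124.635286
  t * PV_t at t = 6.5000: 132.309221
  t * PV_t at t = 7.0000: 139.624550
  t * PV_t at t = 7.5000: 146.592584
  t * PV_t at t = 8.0000: 153.224325
  t * PV_t at t = 8.5000: 159.530470
  t * PV_t at t = 9.0000: 165.521426
  t * PV_t at t = 9.5000: 171.207311
  t * PV_t at t = 10.0000: 6840.672087
Macaulay duration D = (sum_t t * PV_t) / P = 8782.945288 / 1097.636855 = 8.001686

Answer: Macaulay duration = 8.0017 years


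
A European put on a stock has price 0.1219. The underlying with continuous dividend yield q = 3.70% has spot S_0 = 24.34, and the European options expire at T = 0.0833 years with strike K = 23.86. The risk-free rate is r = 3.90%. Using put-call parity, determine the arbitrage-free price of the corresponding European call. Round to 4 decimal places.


Put-call parity: C - P = S_0 * exp(-qT) - K * exp(-rT).
S_0 * exp(-qT) = 24.3400 * 0.99692264 = 24.26509717
K * exp(-rT) = 23.8600 * 0.99675657 = 23.78261179
C = P + S*exp(-qT) - K*exp(-rT)
C = 0.1219 + 24.26509717 - 23.78261179 = 0.6044

Answer: Call price = 0.6044


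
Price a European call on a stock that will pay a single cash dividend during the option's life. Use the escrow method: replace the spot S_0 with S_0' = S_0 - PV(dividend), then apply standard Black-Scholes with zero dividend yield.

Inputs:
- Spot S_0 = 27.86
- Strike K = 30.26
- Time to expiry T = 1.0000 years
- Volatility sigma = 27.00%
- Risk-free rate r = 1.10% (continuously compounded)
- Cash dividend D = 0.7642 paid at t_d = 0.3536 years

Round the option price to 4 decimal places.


Answer: Price = 1.8504

Derivation:
PV(D) = D * exp(-r * t_d) = 0.7642 * 0.99611795 = 0.76123334
S_0' = S_0 - PV(D) = 27.8600 - 0.76123334 = 27.09876666
d1 = (ln(S_0'/K) + (r + sigma^2/2)*T) / (sigma*sqrt(T)) = -0.23292034
d2 = d1 - sigma*sqrt(T) = -0.50292034
exp(-rT) = 0.98906028
N(d1) = 0.40791163; N(d2) = 0.30751014
C = S_0' * N(d1) - K * exp(-rT) * N(d2) = 27.09876666 * 0.40791163 - 30.2600 * 0.98906028 * 0.30751014 = 1.8504


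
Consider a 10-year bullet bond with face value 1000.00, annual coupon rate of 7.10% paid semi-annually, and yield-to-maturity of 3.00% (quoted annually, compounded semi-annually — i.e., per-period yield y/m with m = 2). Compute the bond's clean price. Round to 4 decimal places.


Coupon per period c = face * coupon_rate / m = 35.500000
Periods per year m = 2; per-period yield y/m = 0.015000
Number of cashflows N = 20
Cashflows (t years, CF_t, discount factor 1/(1+y/m)^(m*t), PV):
  t = 0.5000: CF_t = 35.500000, DF = 0.985222, PV = 34.975369
  t = 1.0000: CF_t = 35.500000, DF = 0.970662, PV = 34.458492
  t = 1.5000: CF_t = 35.500000, DF = 0.956317, PV = 33.949253
  t = 2.0000: CF_t = 35.500000, DF = 0.942184, PV = 33.447540
  t = 2.5000: CF_t = 35.500000, DF = 0.928260, PV = 32.953242
  t = 3.0000: CF_t = 35.500000, DF = 0.914542, PV = 32.466248
  t = 3.5000: CF_t = 35.500000, DF = 0.901027, PV = 31.986451
  t = 4.0000: CF_t = 35.500000, DF = 0.887711, PV = 31.513745
  t = 4.5000: CF_t = 35.500000, DF = 0.874592, PV = 31.048025
  t = 5.0000: CF_t = 35.500000, DF = 0.861667, PV = 30.589187
  t = 5.5000: CF_t = 35.500000, DF = 0.848933, PV = 30.137130
  t = 6.0000: CF_t = 35.500000, DF = 0.836387, PV = 29.691753
  t = 6.5000: CF_t = 35.500000, DF = 0.824027, PV = 29.252959
  t = 7.0000: CF_t = 35.500000, DF = 0.811849, PV = 28.820649
  t = 7.5000: CF_t = 35.500000, DF = 0.799852, PV = 28.394728
  t = 8.0000: CF_t = 35.500000, DF = 0.788031, PV = 27.975102
  t = 8.5000: CF_t = 35.500000, DF = 0.776385, PV = 27.561677
  t = 9.0000: CF_t = 35.500000, DF = 0.764912, PV = 27.154361
  t = 9.5000: CF_t = 35.500000, DF = 0.753607, PV = 26.753065
  t = 10.0000: CF_t = 1035.500000, DF = 0.742470, PV = 768.828118
Price P = sum_t PV_t = 1351.957095

Answer: Price = 1351.9571


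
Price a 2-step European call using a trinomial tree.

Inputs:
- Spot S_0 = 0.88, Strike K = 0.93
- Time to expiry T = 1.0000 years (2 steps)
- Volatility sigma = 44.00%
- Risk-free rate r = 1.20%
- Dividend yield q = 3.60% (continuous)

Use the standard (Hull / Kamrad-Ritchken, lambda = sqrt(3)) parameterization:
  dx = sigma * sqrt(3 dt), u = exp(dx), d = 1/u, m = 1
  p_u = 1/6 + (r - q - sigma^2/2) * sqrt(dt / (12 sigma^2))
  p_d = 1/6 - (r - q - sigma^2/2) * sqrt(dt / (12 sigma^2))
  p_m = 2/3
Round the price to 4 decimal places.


dt = T/N = 0.500000; dx = sigma*sqrt(3*dt) = 0.538888
u = exp(dx) = 1.714099; d = 1/u = 0.583397
p_u = 0.110625, p_m = 0.666667, p_d = 0.222708
Discount per step: exp(-r*dt) = 0.994018
Stock lattice S(k, j) with j the centered position index:
  k=0: S(0,+0) = 0.8800
  k=1: S(1,-1) = 0.5134; S(1,+0) = 0.8800; S(1,+1) = 1.5084
  k=2: S(2,-2) = 0.2995; S(2,-1) = 0.5134; S(2,+0) = 0.8800; S(2,+1) = 1.5084; S(2,+2) = 2.5856
Terminal payoffs V(N, j) = max(S_T - K, 0):
  V(2,-2) = 0.000000; V(2,-1) = 0.000000; V(2,+0) = 0.000000; V(2,+1) = 0.578407; V(2,+2) = 1.655560
Backward induction: V(k, j) = exp(-r*dt) * [p_u * V(k+1, j+1) + p_m * V(k+1, j) + p_d * V(k+1, j-1)]
  V(1,-1) = exp(-r*dt) * [p_u*0.000000 + p_m*0.000000 + p_d*0.000000] = 0.000000
  V(1,+0) = exp(-r*dt) * [p_u*0.578407 + p_m*0.000000 + p_d*0.000000] = 0.063604
  V(1,+1) = exp(-r*dt) * [p_u*1.655560 + p_m*0.578407 + p_d*0.000000] = 0.565349
  V(0,+0) = exp(-r*dt) * [p_u*0.565349 + p_m*0.063604 + p_d*0.000000] = 0.104317

Answer: Price = V(0,0) = 0.1043


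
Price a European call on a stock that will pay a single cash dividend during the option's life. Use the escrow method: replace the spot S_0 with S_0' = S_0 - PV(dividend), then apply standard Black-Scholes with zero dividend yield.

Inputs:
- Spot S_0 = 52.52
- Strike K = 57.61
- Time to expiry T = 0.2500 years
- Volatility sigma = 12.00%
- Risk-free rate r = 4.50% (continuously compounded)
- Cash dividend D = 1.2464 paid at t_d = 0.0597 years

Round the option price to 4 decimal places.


Answer: Price = 0.0520

Derivation:
PV(D) = D * exp(-r * t_d) = 1.2464 * 0.99731711 = 1.24305604
S_0' = S_0 - PV(D) = 52.5200 - 1.24305604 = 51.27694396
d1 = (ln(S_0'/K) + (r + sigma^2/2)*T) / (sigma*sqrt(T)) = -1.72341580
d2 = d1 - sigma*sqrt(T) = -1.78341580
exp(-rT) = 0.98881304
N(d1) = 0.04240668; N(d2) = 0.03725932
C = S_0' * N(d1) - K * exp(-rT) * N(d2) = 51.27694396 * 0.04240668 - 57.6100 * 0.98881304 * 0.03725932 = 0.0520


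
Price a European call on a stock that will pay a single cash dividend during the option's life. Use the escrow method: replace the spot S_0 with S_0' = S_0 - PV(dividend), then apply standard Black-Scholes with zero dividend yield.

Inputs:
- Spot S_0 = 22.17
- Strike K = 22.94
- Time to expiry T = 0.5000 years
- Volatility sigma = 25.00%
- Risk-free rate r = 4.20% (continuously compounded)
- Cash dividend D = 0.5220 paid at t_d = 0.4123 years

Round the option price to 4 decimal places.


PV(D) = D * exp(-r * t_d) = 0.5220 * 0.98283247 = 0.51303855
S_0' = S_0 - PV(D) = 22.1700 - 0.51303855 = 21.65696145
d1 = (ln(S_0'/K) + (r + sigma^2/2)*T) / (sigma*sqrt(T)) = -0.11839889
d2 = d1 - sigma*sqrt(T) = -0.29517558
exp(-rT) = 0.97921896
N(d1) = 0.45287580; N(d2) = 0.38392988
C = S_0' * N(d1) - K * exp(-rT) * N(d2) = 21.65696145 * 0.45287580 - 22.9400 * 0.97921896 * 0.38392988 = 1.1836

Answer: Price = 1.1836


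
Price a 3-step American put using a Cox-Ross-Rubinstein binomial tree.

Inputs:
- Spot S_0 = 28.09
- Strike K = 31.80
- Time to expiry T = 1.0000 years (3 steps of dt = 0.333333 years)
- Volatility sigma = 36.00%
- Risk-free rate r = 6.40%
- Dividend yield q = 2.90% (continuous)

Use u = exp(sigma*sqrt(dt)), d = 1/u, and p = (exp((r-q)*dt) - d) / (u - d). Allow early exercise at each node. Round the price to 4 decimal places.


Answer: Price = V(0,0) = 5.7054

Derivation:
dt = T/N = 0.333333
u = exp(sigma*sqrt(dt)) = 1.231024; d = 1/u = 0.812332
p = (exp((r-q)*dt) - d) / (u - d) = 0.476252
Discount per step: exp(-r*dt) = 0.978893
Stock lattice S(k, i) with i counting down-moves:
  k=0: S(0,0) = 28.0900
  k=1: S(1,0) = 34.5795; S(1,1) = 22.8184
  k=2: S(2,0) = 42.5681; S(2,1) = 28.0900; S(2,2) = 18.5361
  k=3: S(3,0) = 52.4024; S(3,1) = 34.5795; S(3,2) = 22.8184; S(3,3) = 15.0575
Terminal payoffs V(N, i) = max(K - S_T, 0):
  V(3,0) = 0.000000; V(3,1) = 0.000000; V(3,2) = 8.981593; V(3,3) = 16.742513
Backward induction: V(k, i) = exp(-r*dt) * [p * V(k+1, i) + (1-p) * V(k+1, i+1)]; then take max(V_cont, immediate exercise) for American.
  V(2,0) = exp(-r*dt) * [p*0.000000 + (1-p)*0.000000] = 0.000000; exercise = 0.000000; V(2,0) = max -> 0.000000
  V(2,1) = exp(-r*dt) * [p*0.000000 + (1-p)*8.981593] = 4.604796; exercise = 3.710000; V(2,1) = max -> 4.604796
  V(2,2) = exp(-r*dt) * [p*8.981593 + (1-p)*16.742513] = 12.770981; exercise = 13.263877; V(2,2) = max -> 13.263877
  V(1,0) = exp(-r*dt) * [p*0.000000 + (1-p)*4.604796] = 2.360845; exercise = 0.000000; V(1,0) = max -> 2.360845
  V(1,1) = exp(-r*dt) * [p*4.604796 + (1-p)*13.263877] = 8.947047; exercise = 8.981593; V(1,1) = max -> 8.981593
  V(0,0) = exp(-r*dt) * [p*2.360845 + (1-p)*8.981593] = 5.705422; exercise = 3.710000; V(0,0) = max -> 5.705422


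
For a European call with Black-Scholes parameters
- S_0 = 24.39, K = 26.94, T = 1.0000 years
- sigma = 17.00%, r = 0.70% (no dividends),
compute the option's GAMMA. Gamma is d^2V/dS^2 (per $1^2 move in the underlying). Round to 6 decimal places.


Answer: Gamma = 0.086606

Derivation:
d1 = -0.4587585809; d2 = -0.6287585809
phi(d1) = 0.3590950182; exp(-qT) = 1.0000000000; exp(-rT) = 0.9930244429
Gamma = exp(-qT) * phi(d1) / (S * sigma * sqrt(T)) = 1.0000000000 * 0.3590950182 / (24.3900 * 0.1700 * 1.0000000000) = 0.086606


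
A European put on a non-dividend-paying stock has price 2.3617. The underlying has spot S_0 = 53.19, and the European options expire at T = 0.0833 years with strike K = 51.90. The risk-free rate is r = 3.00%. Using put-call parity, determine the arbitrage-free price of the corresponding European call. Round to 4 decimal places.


Answer: Call price = 3.7812

Derivation:
Put-call parity: C - P = S_0 * exp(-qT) - K * exp(-rT).
S_0 * exp(-qT) = 53.1900 * 1.00000000 = 53.19000000
K * exp(-rT) = 51.9000 * 0.99750412 = 51.77046382
C = P + S*exp(-qT) - K*exp(-rT)
C = 2.3617 + 53.19000000 - 51.77046382 = 3.7812


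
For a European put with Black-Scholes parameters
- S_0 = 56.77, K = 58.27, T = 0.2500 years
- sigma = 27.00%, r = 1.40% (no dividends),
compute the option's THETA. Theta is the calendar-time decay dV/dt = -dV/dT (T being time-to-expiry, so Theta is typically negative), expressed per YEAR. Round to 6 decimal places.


Answer: Theta = -5.602693

Derivation:
d1 = -0.0997545479; d2 = -0.2347545479
phi(d1) = 0.3969622789; exp(-qT) = 1.0000000000; exp(-rT) = 0.9965061179
Theta = -S*exp(-qT)*phi(d1)*sigma/(2*sqrt(T)) + r*K*exp(-rT)*N(-d2) - q*S*exp(-qT)*N(-d1)
N(-d1) = 0.5397304033; N(-d2) = 0.5928003763; sqrt(T) = 0.5000000000
Term 1 = -56.7700 * 1.0000000000 * 0.3969622789 * 0.2700 / (2 * 0.5000000000) = -6.0845981148
Term 2 = 0.0140 * 58.2700 * 0.9965061179 * 0.5928003763 = 0.4819050681
Term 3 = 0 (no dividend yield, q = 0)
Theta = -6.0845981148 + (0.4819050681) + (0.0000000000) = -5.602693


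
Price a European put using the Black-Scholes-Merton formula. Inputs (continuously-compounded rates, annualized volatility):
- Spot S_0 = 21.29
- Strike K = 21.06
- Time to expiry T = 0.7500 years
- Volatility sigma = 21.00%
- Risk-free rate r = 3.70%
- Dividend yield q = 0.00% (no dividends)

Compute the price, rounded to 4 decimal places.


d1 = (ln(S/K) + (r - q + 0.5*sigma^2) * T) / (sigma * sqrt(T)) = 0.30324345
d2 = d1 - sigma * sqrt(T) = 0.12137812
exp(-rT) = 0.97263149; exp(-qT) = 1.00000000
P = K * exp(-rT) * N(-d2) - S_0 * exp(-qT) * N(-d1)
N(-d1) = 0.38085217; N(-d2) = 0.45169577
P = 21.0600 * 0.97263149 * 0.45169577 - 21.2900 * 1.00000000 * 0.38085217 = 1.1440

Answer: Price = 1.1440


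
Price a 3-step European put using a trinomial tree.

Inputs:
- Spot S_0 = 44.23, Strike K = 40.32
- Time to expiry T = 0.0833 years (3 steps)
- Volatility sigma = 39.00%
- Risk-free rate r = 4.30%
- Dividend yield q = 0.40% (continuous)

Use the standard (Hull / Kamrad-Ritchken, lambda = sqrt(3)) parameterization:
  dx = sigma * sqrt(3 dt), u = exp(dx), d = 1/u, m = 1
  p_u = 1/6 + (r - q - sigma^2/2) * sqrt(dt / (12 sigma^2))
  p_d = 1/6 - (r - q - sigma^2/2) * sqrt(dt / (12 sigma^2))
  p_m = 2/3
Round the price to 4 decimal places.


dt = T/N = 0.027767; dx = sigma*sqrt(3*dt) = 0.112561
u = exp(dx) = 1.119140; d = 1/u = 0.893543
p_u = 0.162097, p_m = 0.666667, p_d = 0.171236
Discount per step: exp(-r*dt) = 0.998807
Stock lattice S(k, j) with j the centered position index:
  k=0: S(0,+0) = 44.2300
  k=1: S(1,-1) = 39.5214; S(1,+0) = 44.2300; S(1,+1) = 49.4996
  k=2: S(2,-2) = 35.3141; S(2,-1) = 39.5214; S(2,+0) = 44.2300; S(2,+1) = 49.4996; S(2,+2) = 55.3970
  k=3: S(3,-3) = 31.5546; S(3,-2) = 35.3141; S(3,-1) = 39.5214; S(3,+0) = 44.2300; S(3,+1) = 49.4996; S(3,+2) = 55.3970; S(3,+3) = 61.9970
Terminal payoffs V(N, j) = max(K - S_T, 0):
  V(3,-3) = 8.765351; V(3,-2) = 5.005921; V(3,-1) = 0.798592; V(3,+0) = 0.000000; V(3,+1) = 0.000000; V(3,+2) = 0.000000; V(3,+3) = 0.000000
Backward induction: V(k, j) = exp(-r*dt) * [p_u * V(k+1, j+1) + p_m * V(k+1, j) + p_d * V(k+1, j-1)]
  V(2,-2) = exp(-r*dt) * [p_u*0.798592 + p_m*5.005921 + p_d*8.765351] = 4.961750
  V(2,-1) = exp(-r*dt) * [p_u*0.000000 + p_m*0.798592 + p_d*5.005921] = 1.387932
  V(2,+0) = exp(-r*dt) * [p_u*0.000000 + p_m*0.000000 + p_d*0.798592] = 0.136585
  V(2,+1) = exp(-r*dt) * [p_u*0.000000 + p_m*0.000000 + p_d*0.000000] = 0.000000
  V(2,+2) = exp(-r*dt) * [p_u*0.000000 + p_m*0.000000 + p_d*0.000000] = 0.000000
  V(1,-1) = exp(-r*dt) * [p_u*0.136585 + p_m*1.387932 + p_d*4.961750] = 1.794916
  V(1,+0) = exp(-r*dt) * [p_u*0.000000 + p_m*0.136585 + p_d*1.387932] = 0.328329
  V(1,+1) = exp(-r*dt) * [p_u*0.000000 + p_m*0.000000 + p_d*0.136585] = 0.023360
  V(0,+0) = exp(-r*dt) * [p_u*0.023360 + p_m*0.328329 + p_d*1.794916] = 0.529395

Answer: Price = V(0,0) = 0.5294


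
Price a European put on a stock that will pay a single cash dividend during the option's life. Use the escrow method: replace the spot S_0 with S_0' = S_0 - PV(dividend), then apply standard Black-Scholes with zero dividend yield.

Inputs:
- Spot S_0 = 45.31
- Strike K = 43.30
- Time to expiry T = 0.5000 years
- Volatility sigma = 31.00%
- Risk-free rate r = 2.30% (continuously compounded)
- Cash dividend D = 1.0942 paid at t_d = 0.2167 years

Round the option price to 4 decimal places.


PV(D) = D * exp(-r * t_d) = 1.0942 * 0.99502830 = 1.08875997
S_0' = S_0 - PV(D) = 45.3100 - 1.08875997 = 44.22124003
d1 = (ln(S_0'/K) + (r + sigma^2/2)*T) / (sigma*sqrt(T)) = 0.25810576
d2 = d1 - sigma*sqrt(T) = 0.03890265
exp(-rT) = 0.98856587
N(-d1) = 0.39816264; N(-d2) = 0.48448400
P = K * exp(-rT) * N(-d2) - S_0' * N(-d1) = 43.3000 * 0.98856587 * 0.48448400 - 44.22124003 * 0.39816264 = 3.1310

Answer: Price = 3.1310


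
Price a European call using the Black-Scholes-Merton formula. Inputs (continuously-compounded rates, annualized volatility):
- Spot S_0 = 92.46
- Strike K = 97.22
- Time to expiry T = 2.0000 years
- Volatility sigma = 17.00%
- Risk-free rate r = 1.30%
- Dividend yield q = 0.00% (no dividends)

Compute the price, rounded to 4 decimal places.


d1 = (ln(S/K) + (r - q + 0.5*sigma^2) * T) / (sigma * sqrt(T)) = 0.01954804
d2 = d1 - sigma * sqrt(T) = -0.22086827
exp(-rT) = 0.97433509; exp(-qT) = 1.00000000
C = S_0 * exp(-qT) * N(d1) - K * exp(-rT) * N(d2)
N(d1) = 0.50779804; N(d2) = 0.41259750
C = 92.4600 * 1.00000000 * 0.50779804 - 97.2200 * 0.97433509 * 0.41259750 = 7.8678

Answer: Price = 7.8678


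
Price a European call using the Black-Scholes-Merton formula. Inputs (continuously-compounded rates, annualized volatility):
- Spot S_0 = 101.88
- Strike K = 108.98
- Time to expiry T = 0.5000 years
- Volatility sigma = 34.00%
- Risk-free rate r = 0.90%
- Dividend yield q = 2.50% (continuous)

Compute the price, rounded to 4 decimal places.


Answer: Price = 6.5506

Derivation:
d1 = (ln(S/K) + (r - q + 0.5*sigma^2) * T) / (sigma * sqrt(T)) = -0.19328443
d2 = d1 - sigma * sqrt(T) = -0.43370074
exp(-rT) = 0.99551011; exp(-qT) = 0.98757780
C = S_0 * exp(-qT) * N(d1) - K * exp(-rT) * N(d2)
N(d1) = 0.42336811; N(d2) = 0.33225289
C = 101.8800 * 0.98757780 * 0.42336811 - 108.9800 * 0.99551011 * 0.33225289 = 6.5506


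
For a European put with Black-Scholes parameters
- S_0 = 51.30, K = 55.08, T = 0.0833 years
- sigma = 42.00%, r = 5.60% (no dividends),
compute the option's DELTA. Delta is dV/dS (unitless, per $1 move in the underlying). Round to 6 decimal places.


Answer: Delta = -0.687018

Derivation:
d1 = -0.4874146201; d2 = -0.6086339255
phi(d1) = 0.3542596929; exp(-qT) = 1.0000000000; exp(-rT) = 0.9953460633
N(-d1) = 0.6870177325
Delta = -exp(-qT) * N(-d1) = -1.0000000000 * 0.6870177325 = -0.687018


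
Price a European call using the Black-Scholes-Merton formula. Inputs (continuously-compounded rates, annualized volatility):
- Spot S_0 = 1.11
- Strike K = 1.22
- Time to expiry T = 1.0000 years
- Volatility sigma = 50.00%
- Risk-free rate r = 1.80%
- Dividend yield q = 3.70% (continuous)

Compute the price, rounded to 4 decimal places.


d1 = (ln(S/K) + (r - q + 0.5*sigma^2) * T) / (sigma * sqrt(T)) = 0.02301831
d2 = d1 - sigma * sqrt(T) = -0.47698169
exp(-rT) = 0.98216103; exp(-qT) = 0.96367614
C = S_0 * exp(-qT) * N(d1) - K * exp(-rT) * N(d2)
N(d1) = 0.50918217; N(d2) = 0.31668758
C = 1.1100 * 0.96367614 * 0.50918217 - 1.2200 * 0.98216103 * 0.31668758 = 0.1652

Answer: Price = 0.1652


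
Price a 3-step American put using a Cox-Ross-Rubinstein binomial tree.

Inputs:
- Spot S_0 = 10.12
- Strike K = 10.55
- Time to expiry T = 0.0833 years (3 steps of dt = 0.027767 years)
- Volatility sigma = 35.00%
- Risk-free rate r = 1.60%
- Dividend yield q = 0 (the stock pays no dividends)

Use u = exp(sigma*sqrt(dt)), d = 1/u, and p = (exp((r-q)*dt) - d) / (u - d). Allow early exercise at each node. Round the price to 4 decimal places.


Answer: Price = V(0,0) = 0.6583

Derivation:
dt = T/N = 0.027767
u = exp(sigma*sqrt(dt)) = 1.060056; d = 1/u = 0.943346
p = (exp((r-q)*dt) - d) / (u - d) = 0.489231
Discount per step: exp(-r*dt) = 0.999556
Stock lattice S(k, i) with i counting down-moves:
  k=0: S(0,0) = 10.1200
  k=1: S(1,0) = 10.7278; S(1,1) = 9.5467
  k=2: S(2,0) = 11.3720; S(2,1) = 10.1200; S(2,2) = 9.0058
  k=3: S(3,0) = 12.0550; S(3,1) = 10.7278; S(3,2) = 9.5467; S(3,3) = 8.4956
Terminal payoffs V(N, i) = max(K - S_T, 0):
  V(3,0) = 0.000000; V(3,1) = 0.000000; V(3,2) = 1.003334; V(3,3) = 2.054398
Backward induction: V(k, i) = exp(-r*dt) * [p * V(k+1, i) + (1-p) * V(k+1, i+1)]; then take max(V_cont, immediate exercise) for American.
  V(2,0) = exp(-r*dt) * [p*0.000000 + (1-p)*0.000000] = 0.000000; exercise = 0.000000; V(2,0) = max -> 0.000000
  V(2,1) = exp(-r*dt) * [p*0.000000 + (1-p)*1.003334] = 0.512244; exercise = 0.430000; V(2,1) = max -> 0.512244
  V(2,2) = exp(-r*dt) * [p*1.003334 + (1-p)*2.054398] = 1.539500; exercise = 1.544186; V(2,2) = max -> 1.544186
  V(1,0) = exp(-r*dt) * [p*0.000000 + (1-p)*0.512244] = 0.261522; exercise = 0.000000; V(1,0) = max -> 0.261522
  V(1,1) = exp(-r*dt) * [p*0.512244 + (1-p)*1.544186] = 1.038866; exercise = 1.003334; V(1,1) = max -> 1.038866
  V(0,0) = exp(-r*dt) * [p*0.261522 + (1-p)*1.038866] = 0.658273; exercise = 0.430000; V(0,0) = max -> 0.658273


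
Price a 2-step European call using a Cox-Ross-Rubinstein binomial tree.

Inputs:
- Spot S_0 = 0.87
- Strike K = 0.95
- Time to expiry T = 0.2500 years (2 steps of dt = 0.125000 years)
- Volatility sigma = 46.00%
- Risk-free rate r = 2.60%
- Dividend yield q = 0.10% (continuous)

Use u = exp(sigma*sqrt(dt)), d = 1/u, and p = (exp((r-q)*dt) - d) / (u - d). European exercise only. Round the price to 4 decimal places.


dt = T/N = 0.125000
u = exp(sigma*sqrt(dt)) = 1.176607; d = 1/u = 0.849902
p = (exp((r-q)*dt) - d) / (u - d) = 0.469011
Discount per step: exp(-r*dt) = 0.996755
Stock lattice S(k, i) with i counting down-moves:
  k=0: S(0,0) = 0.8700
  k=1: S(1,0) = 1.0236; S(1,1) = 0.7394
  k=2: S(2,0) = 1.2044; S(2,1) = 0.8700; S(2,2) = 0.6284
Terminal payoffs V(N, i) = max(S_T - K, 0):
  V(2,0) = 0.254431; V(2,1) = 0.000000; V(2,2) = 0.000000
Backward induction: V(k, i) = exp(-r*dt) * [p * V(k+1, i) + (1-p) * V(k+1, i+1)].
  V(1,0) = exp(-r*dt) * [p*0.254431 + (1-p)*0.000000] = 0.118944
  V(1,1) = exp(-r*dt) * [p*0.000000 + (1-p)*0.000000] = 0.000000
  V(0,0) = exp(-r*dt) * [p*0.118944 + (1-p)*0.000000] = 0.055605

Answer: Price = V(0,0) = 0.0556


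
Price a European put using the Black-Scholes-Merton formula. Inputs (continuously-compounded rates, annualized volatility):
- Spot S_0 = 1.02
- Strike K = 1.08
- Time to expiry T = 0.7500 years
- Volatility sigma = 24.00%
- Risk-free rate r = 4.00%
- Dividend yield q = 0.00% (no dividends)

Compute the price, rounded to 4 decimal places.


d1 = (ln(S/K) + (r - q + 0.5*sigma^2) * T) / (sigma * sqrt(T)) = -0.02674293
d2 = d1 - sigma * sqrt(T) = -0.23458903
exp(-rT) = 0.97044553; exp(-qT) = 1.00000000
P = K * exp(-rT) * N(-d2) - S_0 * exp(-qT) * N(-d1)
N(-d1) = 0.51066761; N(-d2) = 0.59273614
P = 1.0800 * 0.97044553 * 0.59273614 - 1.0200 * 1.00000000 * 0.51066761 = 0.1004

Answer: Price = 0.1004


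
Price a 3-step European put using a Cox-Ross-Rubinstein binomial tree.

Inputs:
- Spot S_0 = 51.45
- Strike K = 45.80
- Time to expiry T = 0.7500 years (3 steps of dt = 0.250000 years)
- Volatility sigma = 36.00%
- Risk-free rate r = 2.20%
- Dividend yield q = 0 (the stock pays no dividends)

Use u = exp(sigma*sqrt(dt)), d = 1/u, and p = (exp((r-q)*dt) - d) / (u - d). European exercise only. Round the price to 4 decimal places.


Answer: Price = V(0,0) = 3.4117

Derivation:
dt = T/N = 0.250000
u = exp(sigma*sqrt(dt)) = 1.197217; d = 1/u = 0.835270
p = (exp((r-q)*dt) - d) / (u - d) = 0.470359
Discount per step: exp(-r*dt) = 0.994515
Stock lattice S(k, i) with i counting down-moves:
  k=0: S(0,0) = 51.4500
  k=1: S(1,0) = 61.5968; S(1,1) = 42.9747
  k=2: S(2,0) = 73.7448; S(2,1) = 51.4500; S(2,2) = 35.8954
  k=3: S(3,0) = 88.2886; S(3,1) = 61.5968; S(3,2) = 42.9747; S(3,3) = 29.9824
Terminal payoffs V(N, i) = max(K - S_T, 0):
  V(3,0) = 0.000000; V(3,1) = 0.000000; V(3,2) = 2.825348; V(3,3) = 15.817602
Backward induction: V(k, i) = exp(-r*dt) * [p * V(k+1, i) + (1-p) * V(k+1, i+1)].
  V(2,0) = exp(-r*dt) * [p*0.000000 + (1-p)*0.000000] = 0.000000
  V(2,1) = exp(-r*dt) * [p*0.000000 + (1-p)*2.825348] = 1.488213
  V(2,2) = exp(-r*dt) * [p*2.825348 + (1-p)*15.817602] = 9.653344
  V(1,0) = exp(-r*dt) * [p*0.000000 + (1-p)*1.488213] = 0.783896
  V(1,1) = exp(-r*dt) * [p*1.488213 + (1-p)*9.653344] = 5.780923
  V(0,0) = exp(-r*dt) * [p*0.783896 + (1-p)*5.780923] = 3.411712


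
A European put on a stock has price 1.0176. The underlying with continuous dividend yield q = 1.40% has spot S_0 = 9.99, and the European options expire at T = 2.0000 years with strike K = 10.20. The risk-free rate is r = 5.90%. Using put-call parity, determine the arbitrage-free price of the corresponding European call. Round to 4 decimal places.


Answer: Call price = 1.6671

Derivation:
Put-call parity: C - P = S_0 * exp(-qT) - K * exp(-rT).
S_0 * exp(-qT) = 9.9900 * 0.97238837 = 9.71415978
K * exp(-rT) = 10.2000 * 0.88869605 = 9.06469974
C = P + S*exp(-qT) - K*exp(-rT)
C = 1.0176 + 9.71415978 - 9.06469974 = 1.6671
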